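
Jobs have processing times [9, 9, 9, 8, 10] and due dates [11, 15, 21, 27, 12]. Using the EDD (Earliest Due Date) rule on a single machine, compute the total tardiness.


Sort by due date (EDD order): [(9, 11), (10, 12), (9, 15), (9, 21), (8, 27)]
Compute completion times and tardiness:
  Job 1: p=9, d=11, C=9, tardiness=max(0,9-11)=0
  Job 2: p=10, d=12, C=19, tardiness=max(0,19-12)=7
  Job 3: p=9, d=15, C=28, tardiness=max(0,28-15)=13
  Job 4: p=9, d=21, C=37, tardiness=max(0,37-21)=16
  Job 5: p=8, d=27, C=45, tardiness=max(0,45-27)=18
Total tardiness = 54

54


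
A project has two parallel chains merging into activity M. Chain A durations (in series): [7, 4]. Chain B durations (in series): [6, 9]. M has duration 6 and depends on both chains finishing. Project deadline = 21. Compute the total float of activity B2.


Forward pass: ES(B2) = sum of predecessors on chain B = 6
EF = ES + duration = 6 + 9 = 15
Backward pass: LF(M) = deadline = 21; LS(M) = 21 - 6 = 15
LF(B2) = LS(M) - sum(successors on chain B) = 15 - 0 = 15
LS = LF - duration = 15 - 9 = 6
Total float = LS - ES = 6 - 6 = 0

0


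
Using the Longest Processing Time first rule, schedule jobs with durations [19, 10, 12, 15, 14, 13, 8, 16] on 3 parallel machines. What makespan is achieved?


Sort jobs in decreasing order (LPT): [19, 16, 15, 14, 13, 12, 10, 8]
Assign each job to the least loaded machine:
  Machine 1: jobs [19, 12], load = 31
  Machine 2: jobs [16, 13, 10], load = 39
  Machine 3: jobs [15, 14, 8], load = 37
Makespan = max load = 39

39


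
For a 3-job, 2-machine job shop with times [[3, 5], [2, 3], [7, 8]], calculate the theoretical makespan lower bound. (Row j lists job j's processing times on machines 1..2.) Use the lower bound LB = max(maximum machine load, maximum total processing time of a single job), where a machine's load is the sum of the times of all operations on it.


Machine loads:
  Machine 1: 3 + 2 + 7 = 12
  Machine 2: 5 + 3 + 8 = 16
Max machine load = 16
Job totals:
  Job 1: 8
  Job 2: 5
  Job 3: 15
Max job total = 15
Lower bound = max(16, 15) = 16

16


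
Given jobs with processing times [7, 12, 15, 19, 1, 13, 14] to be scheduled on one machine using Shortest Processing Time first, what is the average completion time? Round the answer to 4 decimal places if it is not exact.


Sort jobs by processing time (SPT order): [1, 7, 12, 13, 14, 15, 19]
Compute completion times sequentially:
  Job 1: processing = 1, completes at 1
  Job 2: processing = 7, completes at 8
  Job 3: processing = 12, completes at 20
  Job 4: processing = 13, completes at 33
  Job 5: processing = 14, completes at 47
  Job 6: processing = 15, completes at 62
  Job 7: processing = 19, completes at 81
Sum of completion times = 252
Average completion time = 252/7 = 36.0

36.0


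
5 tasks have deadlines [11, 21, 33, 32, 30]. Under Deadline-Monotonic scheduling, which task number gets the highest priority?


Sort tasks by relative deadline (ascending):
  Task 1: deadline = 11
  Task 2: deadline = 21
  Task 5: deadline = 30
  Task 4: deadline = 32
  Task 3: deadline = 33
Priority order (highest first): [1, 2, 5, 4, 3]
Highest priority task = 1

1


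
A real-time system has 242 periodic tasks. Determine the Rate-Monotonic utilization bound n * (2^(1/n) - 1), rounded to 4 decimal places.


Compute 2^(1/242) = 1.0028683504
Subtract 1: 1.0028683504 - 1 = 0.0028683504
Multiply by n: 242 * 0.0028683504 = 0.6941407968
Round to 4 dp: 0.6941

0.6941


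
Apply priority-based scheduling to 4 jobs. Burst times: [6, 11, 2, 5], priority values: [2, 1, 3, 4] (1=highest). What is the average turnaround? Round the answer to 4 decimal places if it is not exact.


Sort by priority (ascending = highest first):
Order: [(1, 11), (2, 6), (3, 2), (4, 5)]
Completion times:
  Priority 1, burst=11, C=11
  Priority 2, burst=6, C=17
  Priority 3, burst=2, C=19
  Priority 4, burst=5, C=24
Average turnaround = 71/4 = 17.75

17.75


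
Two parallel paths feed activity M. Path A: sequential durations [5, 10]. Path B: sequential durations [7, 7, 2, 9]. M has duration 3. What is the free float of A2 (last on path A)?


ES(A2) = sum of predecessors on chain A = 5
EF(A2) = ES + duration = 5 + 10 = 15
Successor of A2 is M. ES(M) = max(sum(A), sum(B)) = max(15, 25) = 25
Free float = ES(successor) - EF(current) = 25 - 15 = 10

10


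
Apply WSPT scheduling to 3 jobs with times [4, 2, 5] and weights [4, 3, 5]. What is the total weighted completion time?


Compute p/w ratios and sort ascending (WSPT): [(2, 3), (4, 4), (5, 5)]
Compute weighted completion times:
  Job (p=2,w=3): C=2, w*C=3*2=6
  Job (p=4,w=4): C=6, w*C=4*6=24
  Job (p=5,w=5): C=11, w*C=5*11=55
Total weighted completion time = 85

85


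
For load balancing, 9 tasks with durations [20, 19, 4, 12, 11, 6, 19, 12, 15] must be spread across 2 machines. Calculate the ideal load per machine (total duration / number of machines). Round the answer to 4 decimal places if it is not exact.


Total processing time = 20 + 19 + 4 + 12 + 11 + 6 + 19 + 12 + 15 = 118
Number of machines = 2
Ideal balanced load = 118 / 2 = 59.0

59.0


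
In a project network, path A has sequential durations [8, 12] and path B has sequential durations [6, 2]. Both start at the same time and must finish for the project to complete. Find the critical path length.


Path A total = 8 + 12 = 20
Path B total = 6 + 2 = 8
Critical path = longest path = max(20, 8) = 20

20


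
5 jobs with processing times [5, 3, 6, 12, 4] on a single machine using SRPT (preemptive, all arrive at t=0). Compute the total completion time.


Since all jobs arrive at t=0, SRPT equals SPT ordering.
SPT order: [3, 4, 5, 6, 12]
Completion times:
  Job 1: p=3, C=3
  Job 2: p=4, C=7
  Job 3: p=5, C=12
  Job 4: p=6, C=18
  Job 5: p=12, C=30
Total completion time = 3 + 7 + 12 + 18 + 30 = 70

70


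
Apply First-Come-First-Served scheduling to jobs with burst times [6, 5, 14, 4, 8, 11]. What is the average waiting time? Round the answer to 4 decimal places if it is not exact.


FCFS order (as given): [6, 5, 14, 4, 8, 11]
Waiting times:
  Job 1: wait = 0
  Job 2: wait = 6
  Job 3: wait = 11
  Job 4: wait = 25
  Job 5: wait = 29
  Job 6: wait = 37
Sum of waiting times = 108
Average waiting time = 108/6 = 18.0

18.0


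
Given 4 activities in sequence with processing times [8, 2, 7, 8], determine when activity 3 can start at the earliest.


Activity 3 starts after activities 1 through 2 complete.
Predecessor durations: [8, 2]
ES = 8 + 2 = 10

10


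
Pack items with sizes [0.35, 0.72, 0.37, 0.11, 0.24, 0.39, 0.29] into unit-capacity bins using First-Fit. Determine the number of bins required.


Place items sequentially using First-Fit:
  Item 0.35 -> new Bin 1
  Item 0.72 -> new Bin 2
  Item 0.37 -> Bin 1 (now 0.72)
  Item 0.11 -> Bin 1 (now 0.83)
  Item 0.24 -> Bin 2 (now 0.96)
  Item 0.39 -> new Bin 3
  Item 0.29 -> Bin 3 (now 0.68)
Total bins used = 3

3


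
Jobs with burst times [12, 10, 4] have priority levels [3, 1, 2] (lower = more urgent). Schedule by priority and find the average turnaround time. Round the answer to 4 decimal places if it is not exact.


Sort by priority (ascending = highest first):
Order: [(1, 10), (2, 4), (3, 12)]
Completion times:
  Priority 1, burst=10, C=10
  Priority 2, burst=4, C=14
  Priority 3, burst=12, C=26
Average turnaround = 50/3 = 16.6667

16.6667


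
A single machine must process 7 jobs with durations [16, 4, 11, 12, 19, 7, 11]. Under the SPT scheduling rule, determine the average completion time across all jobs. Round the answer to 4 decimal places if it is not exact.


Sort jobs by processing time (SPT order): [4, 7, 11, 11, 12, 16, 19]
Compute completion times sequentially:
  Job 1: processing = 4, completes at 4
  Job 2: processing = 7, completes at 11
  Job 3: processing = 11, completes at 22
  Job 4: processing = 11, completes at 33
  Job 5: processing = 12, completes at 45
  Job 6: processing = 16, completes at 61
  Job 7: processing = 19, completes at 80
Sum of completion times = 256
Average completion time = 256/7 = 36.5714

36.5714


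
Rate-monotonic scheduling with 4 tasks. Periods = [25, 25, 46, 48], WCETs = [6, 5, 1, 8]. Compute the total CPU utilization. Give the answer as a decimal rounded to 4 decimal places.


Compute individual utilizations (exact fractions):
  Task 1: C/T = 6/25 (approx. 0.24)
  Task 2: C/T = 5/25 = 1/5 (approx. 0.2)
  Task 3: C/T = 1/46 (approx. 0.0217)
  Task 4: C/T = 8/48 = 1/6 (approx. 0.1667)
Total utilization U = 6/25 + 1/5 + 1/46 + 1/6 = 1084/1725
Rounded to 4 decimal places: U = 0.6284
RM (Liu & Layland) bound for 4 tasks = 0.756828; compare with U = 1084/1725 (approx. 0.628406)
U <= bound, so schedulable by RM sufficient condition.

0.6284


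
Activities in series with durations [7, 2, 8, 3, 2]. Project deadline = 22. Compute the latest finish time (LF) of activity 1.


LF(activity 1) = deadline - sum of successor durations
Successors: activities 2 through 5 with durations [2, 8, 3, 2]
Sum of successor durations = 15
LF = 22 - 15 = 7

7


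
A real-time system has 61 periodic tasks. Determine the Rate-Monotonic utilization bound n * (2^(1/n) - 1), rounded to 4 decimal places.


Compute 2^(1/61) = 1.0114278734
Subtract 1: 1.0114278734 - 1 = 0.0114278734
Multiply by n: 61 * 0.0114278734 = 0.6971002774
Round to 4 dp: 0.6971

0.6971


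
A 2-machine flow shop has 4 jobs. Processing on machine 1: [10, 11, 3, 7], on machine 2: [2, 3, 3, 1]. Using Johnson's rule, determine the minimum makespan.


Apply Johnson's rule:
  Group 1 (a <= b): [(3, 3, 3)]
  Group 2 (a > b): [(2, 11, 3), (1, 10, 2), (4, 7, 1)]
Optimal job order: [3, 2, 1, 4]
Schedule:
  Job 3: M1 done at 3, M2 done at 6
  Job 2: M1 done at 14, M2 done at 17
  Job 1: M1 done at 24, M2 done at 26
  Job 4: M1 done at 31, M2 done at 32
Makespan = 32

32


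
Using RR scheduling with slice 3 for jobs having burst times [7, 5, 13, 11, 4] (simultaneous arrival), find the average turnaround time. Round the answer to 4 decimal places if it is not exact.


Time quantum = 3
Execution trace:
  J1 runs 3 units, time = 3
  J2 runs 3 units, time = 6
  J3 runs 3 units, time = 9
  J4 runs 3 units, time = 12
  J5 runs 3 units, time = 15
  J1 runs 3 units, time = 18
  J2 runs 2 units, time = 20
  J3 runs 3 units, time = 23
  J4 runs 3 units, time = 26
  J5 runs 1 units, time = 27
  J1 runs 1 units, time = 28
  J3 runs 3 units, time = 31
  J4 runs 3 units, time = 34
  J3 runs 3 units, time = 37
  J4 runs 2 units, time = 39
  J3 runs 1 units, time = 40
Finish times: [28, 20, 40, 39, 27]
Average turnaround = 154/5 = 30.8

30.8


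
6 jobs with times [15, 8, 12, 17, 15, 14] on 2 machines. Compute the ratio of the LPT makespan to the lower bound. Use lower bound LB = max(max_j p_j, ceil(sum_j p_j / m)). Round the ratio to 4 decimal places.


LPT order: [17, 15, 15, 14, 12, 8]
Machine loads after assignment: [39, 42]
LPT makespan = 42
Lower bound = max(max_job, ceil(total/2)) = max(17, 41) = 41
Ratio = 42 / 41 = 1.0244

1.0244


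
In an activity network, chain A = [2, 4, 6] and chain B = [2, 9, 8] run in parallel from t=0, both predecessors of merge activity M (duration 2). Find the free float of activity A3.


ES(A3) = sum of predecessors on chain A = 6
EF(A3) = ES + duration = 6 + 6 = 12
Successor of A3 is M. ES(M) = max(sum(A), sum(B)) = max(12, 19) = 19
Free float = ES(successor) - EF(current) = 19 - 12 = 7

7


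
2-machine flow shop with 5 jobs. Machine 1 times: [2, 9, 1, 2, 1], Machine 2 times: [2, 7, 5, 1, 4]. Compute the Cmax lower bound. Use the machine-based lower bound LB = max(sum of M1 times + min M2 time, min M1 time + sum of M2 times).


LB1 = sum(M1 times) + min(M2 times) = 15 + 1 = 16
LB2 = min(M1 times) + sum(M2 times) = 1 + 19 = 20
Lower bound = max(LB1, LB2) = max(16, 20) = 20

20


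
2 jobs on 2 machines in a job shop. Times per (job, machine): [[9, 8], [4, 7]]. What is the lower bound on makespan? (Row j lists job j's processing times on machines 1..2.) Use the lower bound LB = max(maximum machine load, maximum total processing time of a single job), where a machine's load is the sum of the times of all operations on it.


Machine loads:
  Machine 1: 9 + 4 = 13
  Machine 2: 8 + 7 = 15
Max machine load = 15
Job totals:
  Job 1: 17
  Job 2: 11
Max job total = 17
Lower bound = max(15, 17) = 17

17


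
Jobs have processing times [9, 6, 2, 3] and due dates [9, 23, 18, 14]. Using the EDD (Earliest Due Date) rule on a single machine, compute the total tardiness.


Sort by due date (EDD order): [(9, 9), (3, 14), (2, 18), (6, 23)]
Compute completion times and tardiness:
  Job 1: p=9, d=9, C=9, tardiness=max(0,9-9)=0
  Job 2: p=3, d=14, C=12, tardiness=max(0,12-14)=0
  Job 3: p=2, d=18, C=14, tardiness=max(0,14-18)=0
  Job 4: p=6, d=23, C=20, tardiness=max(0,20-23)=0
Total tardiness = 0

0


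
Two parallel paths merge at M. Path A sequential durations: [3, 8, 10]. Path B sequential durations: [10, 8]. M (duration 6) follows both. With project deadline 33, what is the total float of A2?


Forward pass: ES(A2) = sum of predecessors on chain A = 3
EF = ES + duration = 3 + 8 = 11
Backward pass: LF(M) = deadline = 33; LS(M) = 33 - 6 = 27
LF(A2) = LS(M) - sum(successors on chain A) = 27 - 10 = 17
LS = LF - duration = 17 - 8 = 9
Total float = LS - ES = 9 - 3 = 6

6


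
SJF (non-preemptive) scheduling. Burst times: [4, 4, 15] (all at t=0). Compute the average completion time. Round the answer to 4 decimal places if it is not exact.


SJF order (ascending): [4, 4, 15]
Completion times:
  Job 1: burst=4, C=4
  Job 2: burst=4, C=8
  Job 3: burst=15, C=23
Average completion = 35/3 = 11.6667

11.6667


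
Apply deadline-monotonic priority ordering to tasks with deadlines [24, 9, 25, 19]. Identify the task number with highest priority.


Sort tasks by relative deadline (ascending):
  Task 2: deadline = 9
  Task 4: deadline = 19
  Task 1: deadline = 24
  Task 3: deadline = 25
Priority order (highest first): [2, 4, 1, 3]
Highest priority task = 2

2


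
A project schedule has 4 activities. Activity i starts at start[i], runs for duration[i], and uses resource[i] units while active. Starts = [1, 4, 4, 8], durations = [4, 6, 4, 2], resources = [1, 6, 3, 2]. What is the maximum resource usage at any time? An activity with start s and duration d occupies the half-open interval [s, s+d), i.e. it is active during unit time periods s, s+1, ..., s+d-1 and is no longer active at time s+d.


Each activity i is active on [start_i, start_i + duration_i).
Compute total resource usage per time slot:
  t=0: active resources = [], total = 0
  t=1: active resources = [1], total = 1
  t=2: active resources = [1], total = 1
  t=3: active resources = [1], total = 1
  t=4: active resources = [1, 6, 3], total = 10
  t=5: active resources = [6, 3], total = 9
  t=6: active resources = [6, 3], total = 9
  t=7: active resources = [6, 3], total = 9
  t=8: active resources = [6, 2], total = 8
  t=9: active resources = [6, 2], total = 8
Peak resource demand = 10

10


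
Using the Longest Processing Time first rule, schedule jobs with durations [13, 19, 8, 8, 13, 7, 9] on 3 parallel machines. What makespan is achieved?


Sort jobs in decreasing order (LPT): [19, 13, 13, 9, 8, 8, 7]
Assign each job to the least loaded machine:
  Machine 1: jobs [19, 8], load = 27
  Machine 2: jobs [13, 9], load = 22
  Machine 3: jobs [13, 8, 7], load = 28
Makespan = max load = 28

28


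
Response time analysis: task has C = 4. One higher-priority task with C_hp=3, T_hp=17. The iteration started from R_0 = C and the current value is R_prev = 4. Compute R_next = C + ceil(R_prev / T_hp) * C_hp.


R_next = C + ceil(R_prev / T_hp) * C_hp
ceil(4 / 17) = ceil(0.2353) = 1
Interference = 1 * 3 = 3
R_next = 4 + 3 = 7

7


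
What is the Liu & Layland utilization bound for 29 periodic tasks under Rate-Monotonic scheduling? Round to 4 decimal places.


Compute 2^(1/29) = 1.0241895602
Subtract 1: 1.0241895602 - 1 = 0.0241895602
Multiply by n: 29 * 0.0241895602 = 0.7014972458
Round to 4 dp: 0.7015

0.7015


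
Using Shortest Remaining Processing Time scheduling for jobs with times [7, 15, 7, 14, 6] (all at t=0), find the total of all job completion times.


Since all jobs arrive at t=0, SRPT equals SPT ordering.
SPT order: [6, 7, 7, 14, 15]
Completion times:
  Job 1: p=6, C=6
  Job 2: p=7, C=13
  Job 3: p=7, C=20
  Job 4: p=14, C=34
  Job 5: p=15, C=49
Total completion time = 6 + 13 + 20 + 34 + 49 = 122

122


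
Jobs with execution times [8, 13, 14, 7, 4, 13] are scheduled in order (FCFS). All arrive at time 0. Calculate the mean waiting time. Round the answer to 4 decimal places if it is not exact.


FCFS order (as given): [8, 13, 14, 7, 4, 13]
Waiting times:
  Job 1: wait = 0
  Job 2: wait = 8
  Job 3: wait = 21
  Job 4: wait = 35
  Job 5: wait = 42
  Job 6: wait = 46
Sum of waiting times = 152
Average waiting time = 152/6 = 25.3333

25.3333


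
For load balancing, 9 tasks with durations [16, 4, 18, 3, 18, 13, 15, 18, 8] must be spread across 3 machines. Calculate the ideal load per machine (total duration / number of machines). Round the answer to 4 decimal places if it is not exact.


Total processing time = 16 + 4 + 18 + 3 + 18 + 13 + 15 + 18 + 8 = 113
Number of machines = 3
Ideal balanced load = 113 / 3 = 37.6667

37.6667


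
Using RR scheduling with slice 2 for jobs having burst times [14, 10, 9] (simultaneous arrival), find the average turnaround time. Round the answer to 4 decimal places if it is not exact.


Time quantum = 2
Execution trace:
  J1 runs 2 units, time = 2
  J2 runs 2 units, time = 4
  J3 runs 2 units, time = 6
  J1 runs 2 units, time = 8
  J2 runs 2 units, time = 10
  J3 runs 2 units, time = 12
  J1 runs 2 units, time = 14
  J2 runs 2 units, time = 16
  J3 runs 2 units, time = 18
  J1 runs 2 units, time = 20
  J2 runs 2 units, time = 22
  J3 runs 2 units, time = 24
  J1 runs 2 units, time = 26
  J2 runs 2 units, time = 28
  J3 runs 1 units, time = 29
  J1 runs 2 units, time = 31
  J1 runs 2 units, time = 33
Finish times: [33, 28, 29]
Average turnaround = 90/3 = 30.0

30.0


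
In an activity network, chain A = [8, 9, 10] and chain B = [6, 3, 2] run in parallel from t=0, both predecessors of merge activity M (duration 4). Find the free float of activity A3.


ES(A3) = sum of predecessors on chain A = 17
EF(A3) = ES + duration = 17 + 10 = 27
Successor of A3 is M. ES(M) = max(sum(A), sum(B)) = max(27, 11) = 27
Free float = ES(successor) - EF(current) = 27 - 27 = 0

0


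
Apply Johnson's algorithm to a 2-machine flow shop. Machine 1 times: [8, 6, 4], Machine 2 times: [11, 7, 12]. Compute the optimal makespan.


Apply Johnson's rule:
  Group 1 (a <= b): [(3, 4, 12), (2, 6, 7), (1, 8, 11)]
  Group 2 (a > b): []
Optimal job order: [3, 2, 1]
Schedule:
  Job 3: M1 done at 4, M2 done at 16
  Job 2: M1 done at 10, M2 done at 23
  Job 1: M1 done at 18, M2 done at 34
Makespan = 34

34


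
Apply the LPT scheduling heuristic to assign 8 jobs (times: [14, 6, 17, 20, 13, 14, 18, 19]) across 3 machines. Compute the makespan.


Sort jobs in decreasing order (LPT): [20, 19, 18, 17, 14, 14, 13, 6]
Assign each job to the least loaded machine:
  Machine 1: jobs [20, 14, 6], load = 40
  Machine 2: jobs [19, 14, 13], load = 46
  Machine 3: jobs [18, 17], load = 35
Makespan = max load = 46

46


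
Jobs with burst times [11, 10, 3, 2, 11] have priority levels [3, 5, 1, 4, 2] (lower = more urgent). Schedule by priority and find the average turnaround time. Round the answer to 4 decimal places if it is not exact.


Sort by priority (ascending = highest first):
Order: [(1, 3), (2, 11), (3, 11), (4, 2), (5, 10)]
Completion times:
  Priority 1, burst=3, C=3
  Priority 2, burst=11, C=14
  Priority 3, burst=11, C=25
  Priority 4, burst=2, C=27
  Priority 5, burst=10, C=37
Average turnaround = 106/5 = 21.2

21.2


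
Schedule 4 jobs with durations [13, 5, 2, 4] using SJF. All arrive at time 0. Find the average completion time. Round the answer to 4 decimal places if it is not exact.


SJF order (ascending): [2, 4, 5, 13]
Completion times:
  Job 1: burst=2, C=2
  Job 2: burst=4, C=6
  Job 3: burst=5, C=11
  Job 4: burst=13, C=24
Average completion = 43/4 = 10.75

10.75


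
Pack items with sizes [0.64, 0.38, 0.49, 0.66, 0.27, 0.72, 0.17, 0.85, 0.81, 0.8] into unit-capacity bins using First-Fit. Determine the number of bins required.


Place items sequentially using First-Fit:
  Item 0.64 -> new Bin 1
  Item 0.38 -> new Bin 2
  Item 0.49 -> Bin 2 (now 0.87)
  Item 0.66 -> new Bin 3
  Item 0.27 -> Bin 1 (now 0.91)
  Item 0.72 -> new Bin 4
  Item 0.17 -> Bin 3 (now 0.83)
  Item 0.85 -> new Bin 5
  Item 0.81 -> new Bin 6
  Item 0.8 -> new Bin 7
Total bins used = 7

7


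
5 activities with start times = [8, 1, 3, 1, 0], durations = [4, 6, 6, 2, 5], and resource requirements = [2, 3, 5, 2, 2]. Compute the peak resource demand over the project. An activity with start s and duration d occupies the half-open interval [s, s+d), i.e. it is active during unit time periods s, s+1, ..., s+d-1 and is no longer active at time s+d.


Each activity i is active on [start_i, start_i + duration_i).
Compute total resource usage per time slot:
  t=0: active resources = [2], total = 2
  t=1: active resources = [3, 2, 2], total = 7
  t=2: active resources = [3, 2, 2], total = 7
  t=3: active resources = [3, 5, 2], total = 10
  t=4: active resources = [3, 5, 2], total = 10
  t=5: active resources = [3, 5], total = 8
  t=6: active resources = [3, 5], total = 8
  t=7: active resources = [5], total = 5
  t=8: active resources = [2, 5], total = 7
  t=9: active resources = [2], total = 2
  t=10: active resources = [2], total = 2
  t=11: active resources = [2], total = 2
Peak resource demand = 10

10


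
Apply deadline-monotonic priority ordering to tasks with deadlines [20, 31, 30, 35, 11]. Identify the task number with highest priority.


Sort tasks by relative deadline (ascending):
  Task 5: deadline = 11
  Task 1: deadline = 20
  Task 3: deadline = 30
  Task 2: deadline = 31
  Task 4: deadline = 35
Priority order (highest first): [5, 1, 3, 2, 4]
Highest priority task = 5

5


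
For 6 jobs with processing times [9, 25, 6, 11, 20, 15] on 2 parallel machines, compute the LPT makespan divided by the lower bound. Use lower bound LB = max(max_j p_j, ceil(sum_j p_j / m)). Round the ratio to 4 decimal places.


LPT order: [25, 20, 15, 11, 9, 6]
Machine loads after assignment: [42, 44]
LPT makespan = 44
Lower bound = max(max_job, ceil(total/2)) = max(25, 43) = 43
Ratio = 44 / 43 = 1.0233

1.0233


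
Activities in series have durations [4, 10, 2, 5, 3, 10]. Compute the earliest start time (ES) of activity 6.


Activity 6 starts after activities 1 through 5 complete.
Predecessor durations: [4, 10, 2, 5, 3]
ES = 4 + 10 + 2 + 5 + 3 = 24

24


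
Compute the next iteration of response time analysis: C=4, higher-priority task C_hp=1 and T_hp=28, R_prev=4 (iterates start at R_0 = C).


R_next = C + ceil(R_prev / T_hp) * C_hp
ceil(4 / 28) = ceil(0.1429) = 1
Interference = 1 * 1 = 1
R_next = 4 + 1 = 5

5


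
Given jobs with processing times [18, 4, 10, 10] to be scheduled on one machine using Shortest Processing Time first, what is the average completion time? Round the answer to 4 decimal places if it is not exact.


Sort jobs by processing time (SPT order): [4, 10, 10, 18]
Compute completion times sequentially:
  Job 1: processing = 4, completes at 4
  Job 2: processing = 10, completes at 14
  Job 3: processing = 10, completes at 24
  Job 4: processing = 18, completes at 42
Sum of completion times = 84
Average completion time = 84/4 = 21.0

21.0


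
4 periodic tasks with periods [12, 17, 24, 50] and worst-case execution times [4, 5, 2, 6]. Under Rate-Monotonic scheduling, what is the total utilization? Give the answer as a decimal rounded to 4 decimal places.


Compute individual utilizations (exact fractions):
  Task 1: C/T = 4/12 = 1/3 (approx. 0.3333)
  Task 2: C/T = 5/17 (approx. 0.2941)
  Task 3: C/T = 2/24 = 1/12 (approx. 0.0833)
  Task 4: C/T = 6/50 = 3/25 (approx. 0.12)
Total utilization U = 1/3 + 5/17 + 1/12 + 3/25 = 4237/5100
Rounded to 4 decimal places: U = 0.8308
RM (Liu & Layland) bound for 4 tasks = 0.756828; compare with U = 4237/5100 (approx. 0.830784)
bound < U <= 1, so the RM sufficient condition is not met (inconclusive; an exact test such as response-time analysis is needed).

0.8308


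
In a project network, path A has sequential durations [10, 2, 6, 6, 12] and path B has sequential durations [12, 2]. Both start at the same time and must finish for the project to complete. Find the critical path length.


Path A total = 10 + 2 + 6 + 6 + 12 = 36
Path B total = 12 + 2 = 14
Critical path = longest path = max(36, 14) = 36

36


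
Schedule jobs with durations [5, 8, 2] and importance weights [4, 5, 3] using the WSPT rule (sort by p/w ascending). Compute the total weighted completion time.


Compute p/w ratios and sort ascending (WSPT): [(2, 3), (5, 4), (8, 5)]
Compute weighted completion times:
  Job (p=2,w=3): C=2, w*C=3*2=6
  Job (p=5,w=4): C=7, w*C=4*7=28
  Job (p=8,w=5): C=15, w*C=5*15=75
Total weighted completion time = 109

109


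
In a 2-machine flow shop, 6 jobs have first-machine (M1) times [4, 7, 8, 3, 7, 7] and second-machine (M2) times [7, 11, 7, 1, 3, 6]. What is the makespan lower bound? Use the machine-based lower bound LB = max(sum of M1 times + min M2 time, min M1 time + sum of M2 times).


LB1 = sum(M1 times) + min(M2 times) = 36 + 1 = 37
LB2 = min(M1 times) + sum(M2 times) = 3 + 35 = 38
Lower bound = max(LB1, LB2) = max(37, 38) = 38

38


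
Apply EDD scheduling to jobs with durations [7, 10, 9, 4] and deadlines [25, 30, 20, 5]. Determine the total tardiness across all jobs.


Sort by due date (EDD order): [(4, 5), (9, 20), (7, 25), (10, 30)]
Compute completion times and tardiness:
  Job 1: p=4, d=5, C=4, tardiness=max(0,4-5)=0
  Job 2: p=9, d=20, C=13, tardiness=max(0,13-20)=0
  Job 3: p=7, d=25, C=20, tardiness=max(0,20-25)=0
  Job 4: p=10, d=30, C=30, tardiness=max(0,30-30)=0
Total tardiness = 0

0


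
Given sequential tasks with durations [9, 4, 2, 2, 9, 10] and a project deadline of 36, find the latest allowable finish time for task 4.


LF(activity 4) = deadline - sum of successor durations
Successors: activities 5 through 6 with durations [9, 10]
Sum of successor durations = 19
LF = 36 - 19 = 17

17


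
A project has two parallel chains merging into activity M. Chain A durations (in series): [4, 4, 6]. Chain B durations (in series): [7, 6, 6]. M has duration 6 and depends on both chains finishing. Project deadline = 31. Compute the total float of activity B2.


Forward pass: ES(B2) = sum of predecessors on chain B = 7
EF = ES + duration = 7 + 6 = 13
Backward pass: LF(M) = deadline = 31; LS(M) = 31 - 6 = 25
LF(B2) = LS(M) - sum(successors on chain B) = 25 - 6 = 19
LS = LF - duration = 19 - 6 = 13
Total float = LS - ES = 13 - 7 = 6

6


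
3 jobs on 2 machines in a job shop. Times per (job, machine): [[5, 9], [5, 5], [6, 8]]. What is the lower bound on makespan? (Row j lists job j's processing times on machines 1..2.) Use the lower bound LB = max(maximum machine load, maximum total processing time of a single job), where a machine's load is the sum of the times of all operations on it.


Machine loads:
  Machine 1: 5 + 5 + 6 = 16
  Machine 2: 9 + 5 + 8 = 22
Max machine load = 22
Job totals:
  Job 1: 14
  Job 2: 10
  Job 3: 14
Max job total = 14
Lower bound = max(22, 14) = 22

22


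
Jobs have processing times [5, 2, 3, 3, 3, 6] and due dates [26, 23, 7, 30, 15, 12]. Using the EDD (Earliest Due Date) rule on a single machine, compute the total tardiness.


Sort by due date (EDD order): [(3, 7), (6, 12), (3, 15), (2, 23), (5, 26), (3, 30)]
Compute completion times and tardiness:
  Job 1: p=3, d=7, C=3, tardiness=max(0,3-7)=0
  Job 2: p=6, d=12, C=9, tardiness=max(0,9-12)=0
  Job 3: p=3, d=15, C=12, tardiness=max(0,12-15)=0
  Job 4: p=2, d=23, C=14, tardiness=max(0,14-23)=0
  Job 5: p=5, d=26, C=19, tardiness=max(0,19-26)=0
  Job 6: p=3, d=30, C=22, tardiness=max(0,22-30)=0
Total tardiness = 0

0


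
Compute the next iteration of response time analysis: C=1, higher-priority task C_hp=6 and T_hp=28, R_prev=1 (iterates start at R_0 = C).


R_next = C + ceil(R_prev / T_hp) * C_hp
ceil(1 / 28) = ceil(0.0357) = 1
Interference = 1 * 6 = 6
R_next = 1 + 6 = 7

7


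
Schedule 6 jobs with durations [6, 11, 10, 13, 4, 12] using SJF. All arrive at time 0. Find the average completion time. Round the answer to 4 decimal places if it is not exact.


SJF order (ascending): [4, 6, 10, 11, 12, 13]
Completion times:
  Job 1: burst=4, C=4
  Job 2: burst=6, C=10
  Job 3: burst=10, C=20
  Job 4: burst=11, C=31
  Job 5: burst=12, C=43
  Job 6: burst=13, C=56
Average completion = 164/6 = 27.3333

27.3333


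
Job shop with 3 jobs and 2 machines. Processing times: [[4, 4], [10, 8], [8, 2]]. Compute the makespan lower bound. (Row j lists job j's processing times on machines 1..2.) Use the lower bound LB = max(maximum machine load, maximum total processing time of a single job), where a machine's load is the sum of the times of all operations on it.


Machine loads:
  Machine 1: 4 + 10 + 8 = 22
  Machine 2: 4 + 8 + 2 = 14
Max machine load = 22
Job totals:
  Job 1: 8
  Job 2: 18
  Job 3: 10
Max job total = 18
Lower bound = max(22, 18) = 22

22


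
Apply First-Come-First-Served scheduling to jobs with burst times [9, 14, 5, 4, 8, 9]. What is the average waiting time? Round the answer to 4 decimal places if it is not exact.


FCFS order (as given): [9, 14, 5, 4, 8, 9]
Waiting times:
  Job 1: wait = 0
  Job 2: wait = 9
  Job 3: wait = 23
  Job 4: wait = 28
  Job 5: wait = 32
  Job 6: wait = 40
Sum of waiting times = 132
Average waiting time = 132/6 = 22.0

22.0


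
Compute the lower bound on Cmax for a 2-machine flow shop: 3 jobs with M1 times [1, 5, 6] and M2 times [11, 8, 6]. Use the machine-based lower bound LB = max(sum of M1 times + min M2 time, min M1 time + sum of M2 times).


LB1 = sum(M1 times) + min(M2 times) = 12 + 6 = 18
LB2 = min(M1 times) + sum(M2 times) = 1 + 25 = 26
Lower bound = max(LB1, LB2) = max(18, 26) = 26

26


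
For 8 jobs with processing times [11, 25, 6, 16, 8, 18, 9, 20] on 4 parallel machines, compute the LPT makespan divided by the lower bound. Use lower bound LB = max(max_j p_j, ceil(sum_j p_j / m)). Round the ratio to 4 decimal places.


LPT order: [25, 20, 18, 16, 11, 9, 8, 6]
Machine loads after assignment: [31, 28, 27, 27]
LPT makespan = 31
Lower bound = max(max_job, ceil(total/4)) = max(25, 29) = 29
Ratio = 31 / 29 = 1.069

1.069


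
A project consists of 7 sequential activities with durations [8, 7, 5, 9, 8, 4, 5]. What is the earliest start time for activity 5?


Activity 5 starts after activities 1 through 4 complete.
Predecessor durations: [8, 7, 5, 9]
ES = 8 + 7 + 5 + 9 = 29

29


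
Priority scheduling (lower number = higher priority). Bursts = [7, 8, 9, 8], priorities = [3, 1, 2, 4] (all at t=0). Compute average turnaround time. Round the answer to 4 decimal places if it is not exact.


Sort by priority (ascending = highest first):
Order: [(1, 8), (2, 9), (3, 7), (4, 8)]
Completion times:
  Priority 1, burst=8, C=8
  Priority 2, burst=9, C=17
  Priority 3, burst=7, C=24
  Priority 4, burst=8, C=32
Average turnaround = 81/4 = 20.25

20.25


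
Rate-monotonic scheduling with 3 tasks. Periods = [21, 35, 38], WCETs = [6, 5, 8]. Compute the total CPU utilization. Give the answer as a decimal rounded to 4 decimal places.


Compute individual utilizations (exact fractions):
  Task 1: C/T = 6/21 = 2/7 (approx. 0.2857)
  Task 2: C/T = 5/35 = 1/7 (approx. 0.1429)
  Task 3: C/T = 8/38 = 4/19 (approx. 0.2105)
Total utilization U = 2/7 + 1/7 + 4/19 = 85/133
Rounded to 4 decimal places: U = 0.6391
RM (Liu & Layland) bound for 3 tasks = 0.779763; compare with U = 85/133 (approx. 0.639098)
U <= bound, so schedulable by RM sufficient condition.

0.6391


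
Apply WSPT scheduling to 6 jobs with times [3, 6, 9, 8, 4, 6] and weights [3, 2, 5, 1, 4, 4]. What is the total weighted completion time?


Compute p/w ratios and sort ascending (WSPT): [(3, 3), (4, 4), (6, 4), (9, 5), (6, 2), (8, 1)]
Compute weighted completion times:
  Job (p=3,w=3): C=3, w*C=3*3=9
  Job (p=4,w=4): C=7, w*C=4*7=28
  Job (p=6,w=4): C=13, w*C=4*13=52
  Job (p=9,w=5): C=22, w*C=5*22=110
  Job (p=6,w=2): C=28, w*C=2*28=56
  Job (p=8,w=1): C=36, w*C=1*36=36
Total weighted completion time = 291

291


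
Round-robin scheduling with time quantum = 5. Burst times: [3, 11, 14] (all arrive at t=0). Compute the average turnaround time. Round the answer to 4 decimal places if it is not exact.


Time quantum = 5
Execution trace:
  J1 runs 3 units, time = 3
  J2 runs 5 units, time = 8
  J3 runs 5 units, time = 13
  J2 runs 5 units, time = 18
  J3 runs 5 units, time = 23
  J2 runs 1 units, time = 24
  J3 runs 4 units, time = 28
Finish times: [3, 24, 28]
Average turnaround = 55/3 = 18.3333

18.3333


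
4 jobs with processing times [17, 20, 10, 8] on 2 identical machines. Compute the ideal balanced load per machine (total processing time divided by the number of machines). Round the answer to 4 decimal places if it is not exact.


Total processing time = 17 + 20 + 10 + 8 = 55
Number of machines = 2
Ideal balanced load = 55 / 2 = 27.5

27.5


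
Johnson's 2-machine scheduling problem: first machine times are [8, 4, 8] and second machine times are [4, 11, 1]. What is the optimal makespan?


Apply Johnson's rule:
  Group 1 (a <= b): [(2, 4, 11)]
  Group 2 (a > b): [(1, 8, 4), (3, 8, 1)]
Optimal job order: [2, 1, 3]
Schedule:
  Job 2: M1 done at 4, M2 done at 15
  Job 1: M1 done at 12, M2 done at 19
  Job 3: M1 done at 20, M2 done at 21
Makespan = 21

21


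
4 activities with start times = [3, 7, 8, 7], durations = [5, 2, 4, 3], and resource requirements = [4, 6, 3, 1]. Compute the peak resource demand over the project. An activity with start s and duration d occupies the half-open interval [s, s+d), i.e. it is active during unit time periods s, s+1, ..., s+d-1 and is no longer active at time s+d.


Each activity i is active on [start_i, start_i + duration_i).
Compute total resource usage per time slot:
  t=0: active resources = [], total = 0
  t=1: active resources = [], total = 0
  t=2: active resources = [], total = 0
  t=3: active resources = [4], total = 4
  t=4: active resources = [4], total = 4
  t=5: active resources = [4], total = 4
  t=6: active resources = [4], total = 4
  t=7: active resources = [4, 6, 1], total = 11
  t=8: active resources = [6, 3, 1], total = 10
  t=9: active resources = [3, 1], total = 4
  t=10: active resources = [3], total = 3
  t=11: active resources = [3], total = 3
Peak resource demand = 11

11


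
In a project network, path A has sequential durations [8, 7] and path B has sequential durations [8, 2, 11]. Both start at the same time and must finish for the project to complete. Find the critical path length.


Path A total = 8 + 7 = 15
Path B total = 8 + 2 + 11 = 21
Critical path = longest path = max(15, 21) = 21

21


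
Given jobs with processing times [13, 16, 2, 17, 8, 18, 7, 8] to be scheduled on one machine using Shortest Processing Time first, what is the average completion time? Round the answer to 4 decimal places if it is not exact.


Sort jobs by processing time (SPT order): [2, 7, 8, 8, 13, 16, 17, 18]
Compute completion times sequentially:
  Job 1: processing = 2, completes at 2
  Job 2: processing = 7, completes at 9
  Job 3: processing = 8, completes at 17
  Job 4: processing = 8, completes at 25
  Job 5: processing = 13, completes at 38
  Job 6: processing = 16, completes at 54
  Job 7: processing = 17, completes at 71
  Job 8: processing = 18, completes at 89
Sum of completion times = 305
Average completion time = 305/8 = 38.125

38.125


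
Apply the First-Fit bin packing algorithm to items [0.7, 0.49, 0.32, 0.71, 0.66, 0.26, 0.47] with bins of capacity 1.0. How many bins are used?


Place items sequentially using First-Fit:
  Item 0.7 -> new Bin 1
  Item 0.49 -> new Bin 2
  Item 0.32 -> Bin 2 (now 0.81)
  Item 0.71 -> new Bin 3
  Item 0.66 -> new Bin 4
  Item 0.26 -> Bin 1 (now 0.96)
  Item 0.47 -> new Bin 5
Total bins used = 5

5


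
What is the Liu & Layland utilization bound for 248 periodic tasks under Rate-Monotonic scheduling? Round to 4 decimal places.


Compute 2^(1/248) = 1.0027988578
Subtract 1: 1.0027988578 - 1 = 0.0027988578
Multiply by n: 248 * 0.0027988578 = 0.6941167344
Round to 4 dp: 0.6941

0.6941


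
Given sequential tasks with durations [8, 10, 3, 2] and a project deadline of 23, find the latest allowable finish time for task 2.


LF(activity 2) = deadline - sum of successor durations
Successors: activities 3 through 4 with durations [3, 2]
Sum of successor durations = 5
LF = 23 - 5 = 18

18


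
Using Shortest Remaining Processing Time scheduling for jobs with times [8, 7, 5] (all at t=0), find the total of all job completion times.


Since all jobs arrive at t=0, SRPT equals SPT ordering.
SPT order: [5, 7, 8]
Completion times:
  Job 1: p=5, C=5
  Job 2: p=7, C=12
  Job 3: p=8, C=20
Total completion time = 5 + 12 + 20 = 37

37


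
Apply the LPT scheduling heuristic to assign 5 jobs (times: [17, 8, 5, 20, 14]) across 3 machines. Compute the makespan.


Sort jobs in decreasing order (LPT): [20, 17, 14, 8, 5]
Assign each job to the least loaded machine:
  Machine 1: jobs [20], load = 20
  Machine 2: jobs [17, 5], load = 22
  Machine 3: jobs [14, 8], load = 22
Makespan = max load = 22

22


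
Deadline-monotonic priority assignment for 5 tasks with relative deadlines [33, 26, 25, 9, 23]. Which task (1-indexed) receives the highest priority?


Sort tasks by relative deadline (ascending):
  Task 4: deadline = 9
  Task 5: deadline = 23
  Task 3: deadline = 25
  Task 2: deadline = 26
  Task 1: deadline = 33
Priority order (highest first): [4, 5, 3, 2, 1]
Highest priority task = 4

4


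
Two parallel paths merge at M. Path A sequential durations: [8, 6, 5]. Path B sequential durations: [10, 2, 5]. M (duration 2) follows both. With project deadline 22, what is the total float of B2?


Forward pass: ES(B2) = sum of predecessors on chain B = 10
EF = ES + duration = 10 + 2 = 12
Backward pass: LF(M) = deadline = 22; LS(M) = 22 - 2 = 20
LF(B2) = LS(M) - sum(successors on chain B) = 20 - 5 = 15
LS = LF - duration = 15 - 2 = 13
Total float = LS - ES = 13 - 10 = 3

3


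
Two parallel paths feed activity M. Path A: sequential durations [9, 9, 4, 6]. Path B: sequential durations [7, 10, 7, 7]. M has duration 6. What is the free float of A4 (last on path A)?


ES(A4) = sum of predecessors on chain A = 22
EF(A4) = ES + duration = 22 + 6 = 28
Successor of A4 is M. ES(M) = max(sum(A), sum(B)) = max(28, 31) = 31
Free float = ES(successor) - EF(current) = 31 - 28 = 3

3


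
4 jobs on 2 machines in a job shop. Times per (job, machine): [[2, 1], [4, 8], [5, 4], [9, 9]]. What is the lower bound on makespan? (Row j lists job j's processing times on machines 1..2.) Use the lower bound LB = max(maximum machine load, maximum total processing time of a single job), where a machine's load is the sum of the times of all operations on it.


Machine loads:
  Machine 1: 2 + 4 + 5 + 9 = 20
  Machine 2: 1 + 8 + 4 + 9 = 22
Max machine load = 22
Job totals:
  Job 1: 3
  Job 2: 12
  Job 3: 9
  Job 4: 18
Max job total = 18
Lower bound = max(22, 18) = 22

22


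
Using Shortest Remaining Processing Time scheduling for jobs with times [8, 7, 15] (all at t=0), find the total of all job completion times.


Since all jobs arrive at t=0, SRPT equals SPT ordering.
SPT order: [7, 8, 15]
Completion times:
  Job 1: p=7, C=7
  Job 2: p=8, C=15
  Job 3: p=15, C=30
Total completion time = 7 + 15 + 30 = 52

52


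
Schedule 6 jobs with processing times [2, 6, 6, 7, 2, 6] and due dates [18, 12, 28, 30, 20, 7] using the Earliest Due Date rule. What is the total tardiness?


Sort by due date (EDD order): [(6, 7), (6, 12), (2, 18), (2, 20), (6, 28), (7, 30)]
Compute completion times and tardiness:
  Job 1: p=6, d=7, C=6, tardiness=max(0,6-7)=0
  Job 2: p=6, d=12, C=12, tardiness=max(0,12-12)=0
  Job 3: p=2, d=18, C=14, tardiness=max(0,14-18)=0
  Job 4: p=2, d=20, C=16, tardiness=max(0,16-20)=0
  Job 5: p=6, d=28, C=22, tardiness=max(0,22-28)=0
  Job 6: p=7, d=30, C=29, tardiness=max(0,29-30)=0
Total tardiness = 0

0
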